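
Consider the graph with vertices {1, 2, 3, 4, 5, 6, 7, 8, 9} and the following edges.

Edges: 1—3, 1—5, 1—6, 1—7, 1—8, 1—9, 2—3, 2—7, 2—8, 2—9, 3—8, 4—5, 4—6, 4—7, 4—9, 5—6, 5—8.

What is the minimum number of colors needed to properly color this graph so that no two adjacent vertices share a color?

3

1, 5, 6 form a triangle, so at least 3 colors are needed.
One proper 3-coloring: 1=red, 2=red, 3=blue, 4=red, 5=blue, 6=green, 7=blue, 8=green, 9=blue. Every edge joins two different colors.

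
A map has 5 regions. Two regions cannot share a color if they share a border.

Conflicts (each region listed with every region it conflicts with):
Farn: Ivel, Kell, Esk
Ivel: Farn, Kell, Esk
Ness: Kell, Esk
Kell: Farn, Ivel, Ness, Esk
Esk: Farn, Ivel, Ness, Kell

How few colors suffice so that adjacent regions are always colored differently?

Farn, Ivel, Kell, Esk are mutually in conflict, so at least 4 colors are needed.
4 colors suffice: color 1 → {Kell}; color 2 → {Esk}; color 3 → {Farn, Ness}; color 4 → {Ivel}. Every pair that conflicts lands in different colors.

4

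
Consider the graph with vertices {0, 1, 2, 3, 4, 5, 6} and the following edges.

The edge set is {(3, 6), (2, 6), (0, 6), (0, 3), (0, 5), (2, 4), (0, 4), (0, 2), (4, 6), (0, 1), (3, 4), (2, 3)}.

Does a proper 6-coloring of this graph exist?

The chromatic number is 5. 0, 2, 3, 4, 6 form a clique, so at least 5 colors are needed.
One proper 5-coloring: 0=a, 1=b, 2=c, 3=b, 4=e, 5=b, 6=d.
Since 6 ≥ 5, a proper 6-coloring certainly exists.

Yes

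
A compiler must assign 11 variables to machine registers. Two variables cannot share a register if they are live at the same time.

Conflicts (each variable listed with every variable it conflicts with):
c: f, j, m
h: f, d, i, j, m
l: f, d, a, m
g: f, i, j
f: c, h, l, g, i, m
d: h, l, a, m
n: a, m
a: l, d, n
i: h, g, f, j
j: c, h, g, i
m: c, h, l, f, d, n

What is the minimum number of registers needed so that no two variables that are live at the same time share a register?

l, d, a pairwise conflict, so at least 3 registers are needed.
3 registers suffice: register 1 → {a, i, m}; register 2 → {f, d, n, j}; register 3 → {c, h, l, g}. No two conflicting variables share a register.

3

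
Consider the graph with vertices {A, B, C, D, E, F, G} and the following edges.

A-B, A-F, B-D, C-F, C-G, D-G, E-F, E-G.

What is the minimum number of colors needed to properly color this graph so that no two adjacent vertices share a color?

2

E and G are adjacent, so at least 2 colors are needed.
2 colors suffice: color 1 → {B, F, G}; color 2 → {A, C, D, E}. Every edge joins two different colors.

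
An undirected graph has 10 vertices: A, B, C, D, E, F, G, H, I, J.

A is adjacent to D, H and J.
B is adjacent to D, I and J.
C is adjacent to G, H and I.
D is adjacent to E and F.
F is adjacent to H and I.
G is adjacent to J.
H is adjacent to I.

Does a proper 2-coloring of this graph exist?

F, H, I are mutually adjacent, so at least 3 colors are needed.
So 2 colors are not enough.

No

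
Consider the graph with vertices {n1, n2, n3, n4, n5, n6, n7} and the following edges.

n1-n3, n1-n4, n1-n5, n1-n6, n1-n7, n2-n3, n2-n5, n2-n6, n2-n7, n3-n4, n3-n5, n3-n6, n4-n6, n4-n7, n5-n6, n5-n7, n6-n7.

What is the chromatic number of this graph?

n2, n3, n5, n6 are pairwise adjacent (a clique of size 4), so at least 4 colors are needed.
A valid assignment using 4 colors: n1=4, n2=4, n3=3, n4=2, n5=2, n6=1, n7=3. Each edge has distinct colors on its endpoints.

4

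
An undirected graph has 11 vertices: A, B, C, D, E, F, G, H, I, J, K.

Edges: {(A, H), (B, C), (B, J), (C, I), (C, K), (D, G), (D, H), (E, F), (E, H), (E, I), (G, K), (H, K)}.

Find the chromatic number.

The cycle H-K-C-I-E-H has odd length 5, so it cannot be 2-colored; at least 3 colors are needed.
3 colors suffice: A=2, B=2, C=1, D=2, E=2, F=1, G=1, H=1, I=3, J=1, K=2. Every edge joins two different colors.

3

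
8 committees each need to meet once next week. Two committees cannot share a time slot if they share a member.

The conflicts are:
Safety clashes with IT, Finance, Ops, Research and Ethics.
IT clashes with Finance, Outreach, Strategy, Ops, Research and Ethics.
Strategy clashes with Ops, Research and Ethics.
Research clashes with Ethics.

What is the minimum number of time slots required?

4

IT, Strategy, Research, Ethics pairwise conflict, so at least 4 time slots are needed.
Using 4 time slots: Safety=2, IT=1, Finance=3, Outreach=2, Strategy=2, Ops=3, Research=3, Ethics=4. No two conflicting committees share a time slot.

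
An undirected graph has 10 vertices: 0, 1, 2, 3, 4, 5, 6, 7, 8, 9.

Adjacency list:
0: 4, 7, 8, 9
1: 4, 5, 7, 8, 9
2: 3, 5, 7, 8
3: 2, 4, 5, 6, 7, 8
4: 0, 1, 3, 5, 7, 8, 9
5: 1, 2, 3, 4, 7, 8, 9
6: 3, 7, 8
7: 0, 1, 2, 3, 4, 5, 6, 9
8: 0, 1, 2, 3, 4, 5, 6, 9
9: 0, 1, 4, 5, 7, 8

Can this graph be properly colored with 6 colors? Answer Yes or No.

Yes

The chromatic number is 5. 1, 4, 5, 8, 9 form a clique, so at least 5 colors are needed.
5 colors suffice: color red → {7, 8}; color blue → {0, 5, 6}; color green → {2, 4}; color yellow → {3, 9}; color purple → {1}.
Since 6 ≥ 5, a proper 6-coloring certainly exists.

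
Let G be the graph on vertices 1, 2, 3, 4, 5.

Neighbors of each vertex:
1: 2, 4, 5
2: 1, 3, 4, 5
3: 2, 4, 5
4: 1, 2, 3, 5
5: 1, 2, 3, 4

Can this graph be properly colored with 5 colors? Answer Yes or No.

The chromatic number is 4. 2, 3, 4, 5 are pairwise adjacent (a clique of size 4), so at least 4 colors are needed.
One proper 4-coloring: 1=d, 2=b, 3=d, 4=a, 5=c.
Since 5 ≥ 4, a proper 5-coloring certainly exists.

Yes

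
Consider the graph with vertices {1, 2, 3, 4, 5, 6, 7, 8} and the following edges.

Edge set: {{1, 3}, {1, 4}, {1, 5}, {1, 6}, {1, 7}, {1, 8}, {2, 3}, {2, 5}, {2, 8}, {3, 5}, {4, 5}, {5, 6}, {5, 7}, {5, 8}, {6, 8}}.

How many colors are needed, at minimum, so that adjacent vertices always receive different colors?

4

1, 5, 6, 8 form a clique, so at least 4 colors are needed.
4 colors suffice: color a → {5}; color b → {1, 2}; color c → {3, 4, 7, 8}; color d → {6}. Each edge has distinct colors on its endpoints.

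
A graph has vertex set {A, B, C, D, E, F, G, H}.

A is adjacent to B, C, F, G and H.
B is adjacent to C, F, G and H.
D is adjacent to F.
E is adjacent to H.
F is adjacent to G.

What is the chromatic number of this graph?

A, B, F, G form a clique, so at least 4 colors are needed.
One proper 4-coloring: A=1, B=2, C=3, D=1, E=1, F=3, G=4, H=3. Each edge has distinct colors on its endpoints.

4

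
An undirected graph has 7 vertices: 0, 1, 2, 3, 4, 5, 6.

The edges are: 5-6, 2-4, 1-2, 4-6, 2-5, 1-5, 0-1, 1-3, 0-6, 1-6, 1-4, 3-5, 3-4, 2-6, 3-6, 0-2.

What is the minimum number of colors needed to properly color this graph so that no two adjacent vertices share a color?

4

1, 2, 4, 6 are mutually adjacent (a clique of size 4), so at least 4 colors are needed.
4 colors suffice: color a → {1}; color b → {6}; color c → {2, 3}; color d → {0, 4, 5}. Every edge joins two different colors.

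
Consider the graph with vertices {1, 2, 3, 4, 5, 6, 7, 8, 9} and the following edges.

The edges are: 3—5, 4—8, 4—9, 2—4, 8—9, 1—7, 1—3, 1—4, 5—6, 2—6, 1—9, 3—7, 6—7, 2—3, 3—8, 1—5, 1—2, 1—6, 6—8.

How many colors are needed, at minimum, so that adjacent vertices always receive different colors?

4, 8, 9 are mutually adjacent, so at least 3 colors are needed.
One proper 3-coloring: 1=red, 2=green, 3=blue, 4=blue, 5=green, 6=blue, 7=green, 8=red, 9=green. Each edge has distinct colors on its endpoints.

3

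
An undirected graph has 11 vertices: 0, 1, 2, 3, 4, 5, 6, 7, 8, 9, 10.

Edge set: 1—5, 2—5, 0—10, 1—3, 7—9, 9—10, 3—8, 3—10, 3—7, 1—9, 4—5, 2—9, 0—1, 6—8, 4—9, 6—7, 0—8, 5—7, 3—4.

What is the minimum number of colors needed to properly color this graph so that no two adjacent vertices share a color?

1 and 9 are adjacent, so at least 2 colors are needed.
2 colors suffice: color red → {0, 3, 5, 6, 9}; color blue → {1, 2, 4, 7, 8, 10}. Every edge joins two different colors.

2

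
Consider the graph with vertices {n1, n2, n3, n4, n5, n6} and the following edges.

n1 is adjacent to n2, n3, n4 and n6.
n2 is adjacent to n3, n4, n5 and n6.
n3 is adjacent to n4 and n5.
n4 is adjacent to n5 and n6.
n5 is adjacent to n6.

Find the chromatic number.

4

n2, n4, n5, n6 are pairwise adjacent (a clique of size 4), so at least 4 colors are needed.
4 colors suffice: color 1 → {n2}; color 2 → {n4}; color 3 → {n3, n6}; color 4 → {n1, n5}. No two adjacent vertices share a color.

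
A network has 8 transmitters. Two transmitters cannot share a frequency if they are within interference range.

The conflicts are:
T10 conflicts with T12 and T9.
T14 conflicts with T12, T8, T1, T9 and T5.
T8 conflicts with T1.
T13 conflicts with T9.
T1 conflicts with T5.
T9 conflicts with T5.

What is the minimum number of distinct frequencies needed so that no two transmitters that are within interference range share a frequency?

3

T14, T8, T1 pairwise conflict, so at least 3 frequencies are needed.
3 frequencies suffice: frequency 1 → {T10, T14, T13}; frequency 2 → {T12, T1, T9}; frequency 3 → {T8, T5}. Each listed conflict is separated.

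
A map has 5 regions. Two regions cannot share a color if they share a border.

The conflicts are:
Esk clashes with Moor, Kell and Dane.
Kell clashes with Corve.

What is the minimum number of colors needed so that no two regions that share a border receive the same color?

Esk and Dane conflict, so at least 2 colors are needed.
A valid assignment using 2 colors: Esk=1, Moor=2, Kell=2, Corve=1, Dane=2. Every pair that conflicts lands in different colors.

2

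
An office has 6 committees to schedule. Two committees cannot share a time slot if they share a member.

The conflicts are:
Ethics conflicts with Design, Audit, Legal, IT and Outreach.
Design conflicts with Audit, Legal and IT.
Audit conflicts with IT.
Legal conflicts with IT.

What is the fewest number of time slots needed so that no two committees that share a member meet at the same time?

4

Ethics, Design, Audit, IT all conflict with each other, so at least 4 time slots are needed.
Using 4 time slots: Ethics=1, Design=2, Audit=4, Legal=4, IT=3, Outreach=2. Every pair that conflicts lands in different time slots.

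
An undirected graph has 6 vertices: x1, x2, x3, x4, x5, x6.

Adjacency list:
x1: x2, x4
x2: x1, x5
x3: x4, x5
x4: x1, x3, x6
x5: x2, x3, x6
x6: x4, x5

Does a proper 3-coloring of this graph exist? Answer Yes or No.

The chromatic number is 3. The cycle x6-x4-x1-x2-x5-x6 has odd length 5, so it cannot be 2-colored; at least 3 colors are needed.
A valid assignment using 3 colors: x1=blue, x2=green, x3=blue, x4=red, x5=red, x6=blue.
That is already a proper 3-coloring.

Yes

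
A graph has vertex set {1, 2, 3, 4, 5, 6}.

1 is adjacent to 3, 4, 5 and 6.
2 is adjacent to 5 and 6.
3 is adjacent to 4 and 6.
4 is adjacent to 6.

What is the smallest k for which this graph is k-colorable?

4

1, 3, 4, 6 are mutually adjacent (a clique of size 4), so at least 4 colors are needed.
4 colors suffice: color red → {1, 2}; color blue → {5, 6}; color green → {4}; color yellow → {3}. No two adjacent vertices share a color.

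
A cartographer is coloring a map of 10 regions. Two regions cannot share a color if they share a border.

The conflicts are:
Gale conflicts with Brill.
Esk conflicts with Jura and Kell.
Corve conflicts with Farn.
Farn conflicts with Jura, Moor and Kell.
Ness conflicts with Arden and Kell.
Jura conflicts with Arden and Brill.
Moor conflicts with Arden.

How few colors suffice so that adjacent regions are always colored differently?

3

The cycle Arden-Moor-Farn-Kell-Ness-Arden has odd length 5, so it cannot be 2-colored; at least 3 colors are needed.
3 colors suffice: Gale=2, Esk=1, Corve=2, Farn=1, Ness=3, Jura=2, Moor=2, Arden=1, Kell=2, Brill=1. Every pair that conflicts lands in different colors.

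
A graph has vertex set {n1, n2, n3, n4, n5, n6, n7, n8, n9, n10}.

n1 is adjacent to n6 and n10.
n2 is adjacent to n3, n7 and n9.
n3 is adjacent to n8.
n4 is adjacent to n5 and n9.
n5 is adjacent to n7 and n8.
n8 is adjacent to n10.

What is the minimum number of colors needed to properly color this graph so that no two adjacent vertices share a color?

The cycle n2-n3-n8-n5-n7-n2 has odd length 5, so it cannot be 2-colored; at least 3 colors are needed.
A valid assignment using 3 colors: n1=2, n2=1, n3=3, n4=3, n5=1, n6=1, n7=2, n8=2, n9=2, n10=1. No two adjacent vertices share a color.

3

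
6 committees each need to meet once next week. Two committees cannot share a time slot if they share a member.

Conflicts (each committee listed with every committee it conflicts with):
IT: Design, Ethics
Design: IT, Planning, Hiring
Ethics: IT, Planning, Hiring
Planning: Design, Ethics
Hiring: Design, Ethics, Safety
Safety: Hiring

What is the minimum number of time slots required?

Design and Planning conflict, so at least 2 time slots are needed.
A valid assignment using 2 time slots: IT=2, Design=1, Ethics=1, Planning=2, Hiring=2, Safety=1. Every pair that conflicts lands in different time slots.

2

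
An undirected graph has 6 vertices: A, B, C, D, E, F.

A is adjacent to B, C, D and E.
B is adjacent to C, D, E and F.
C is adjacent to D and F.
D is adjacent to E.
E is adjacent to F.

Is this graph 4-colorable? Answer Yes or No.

The chromatic number is 4. A, B, C, D form a clique, so at least 4 colors are needed.
A valid assignment using 4 colors: A=4, B=1, C=3, D=2, E=3, F=2.
That is already a proper 4-coloring.

Yes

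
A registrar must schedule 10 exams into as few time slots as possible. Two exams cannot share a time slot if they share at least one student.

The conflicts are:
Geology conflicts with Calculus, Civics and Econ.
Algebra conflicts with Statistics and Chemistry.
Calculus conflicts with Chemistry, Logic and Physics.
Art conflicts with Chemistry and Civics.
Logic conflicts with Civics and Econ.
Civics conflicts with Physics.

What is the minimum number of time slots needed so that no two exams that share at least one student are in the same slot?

The cycle Chemistry-Calculus-Physics-Civics-Art-Chemistry has odd length 5, so it cannot be 2-colored; at least 3 time slots are needed.
3 time slots suffice: Geology=2, Algebra=1, Calculus=1, Art=3, Statistics=2, Chemistry=2, Logic=2, Civics=1, Econ=1, Physics=2. No two conflicting exams share a time slot.

3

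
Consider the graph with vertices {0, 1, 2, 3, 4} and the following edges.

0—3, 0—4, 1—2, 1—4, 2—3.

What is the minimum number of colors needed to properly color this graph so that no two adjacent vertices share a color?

3

The cycle 0-3-2-1-4-0 has odd length 5, so it cannot be 2-colored; at least 3 colors are needed.
3 colors suffice: 0=green, 1=blue, 2=red, 3=blue, 4=red. Each edge has distinct colors on its endpoints.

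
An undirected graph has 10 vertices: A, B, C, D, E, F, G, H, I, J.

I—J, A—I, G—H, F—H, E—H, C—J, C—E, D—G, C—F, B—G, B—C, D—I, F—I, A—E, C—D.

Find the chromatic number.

The cycle F-C-E-A-I-F has odd length 5, so it cannot be 2-colored; at least 3 colors are needed.
A valid assignment using 3 colors: A=green, B=blue, C=red, D=blue, E=blue, F=blue, G=green, H=red, I=red, J=blue. No two adjacent vertices share a color.

3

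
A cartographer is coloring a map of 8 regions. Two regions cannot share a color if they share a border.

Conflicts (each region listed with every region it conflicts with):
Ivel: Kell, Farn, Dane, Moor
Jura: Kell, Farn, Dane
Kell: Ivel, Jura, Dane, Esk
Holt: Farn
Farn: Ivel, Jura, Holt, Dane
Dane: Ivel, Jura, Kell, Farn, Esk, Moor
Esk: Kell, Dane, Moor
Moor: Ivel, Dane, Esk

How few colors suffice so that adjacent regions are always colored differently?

3

Kell, Dane, Esk pairwise conflict, so at least 3 colors are needed.
One proper 3-coloring: Ivel=3, Jura=3, Kell=2, Holt=1, Farn=2, Dane=1, Esk=3, Moor=2. Every pair that conflicts lands in different colors.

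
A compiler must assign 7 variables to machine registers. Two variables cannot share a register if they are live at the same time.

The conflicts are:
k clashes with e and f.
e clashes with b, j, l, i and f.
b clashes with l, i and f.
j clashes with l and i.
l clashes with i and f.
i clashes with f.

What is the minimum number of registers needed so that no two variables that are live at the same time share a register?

5

e, b, l, i, f are mutually in conflict, so at least 5 registers are needed.
A valid assignment using 5 registers: k=2, e=1, b=5, j=3, l=2, i=4, f=3. Every pair that conflicts lands in different registers.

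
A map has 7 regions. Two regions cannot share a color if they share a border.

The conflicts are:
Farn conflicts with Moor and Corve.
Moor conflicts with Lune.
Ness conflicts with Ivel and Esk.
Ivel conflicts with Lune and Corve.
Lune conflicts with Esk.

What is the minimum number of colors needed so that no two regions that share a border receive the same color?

3

The cycle Ivel-Corve-Farn-Moor-Lune-Ivel has odd length 5, so it cannot be 2-colored; at least 3 colors are needed.
3 colors suffice: color 1 → {Farn, Ness, Lune}; color 2 → {Moor, Ivel, Esk}; color 3 → {Corve}. Each listed conflict is separated.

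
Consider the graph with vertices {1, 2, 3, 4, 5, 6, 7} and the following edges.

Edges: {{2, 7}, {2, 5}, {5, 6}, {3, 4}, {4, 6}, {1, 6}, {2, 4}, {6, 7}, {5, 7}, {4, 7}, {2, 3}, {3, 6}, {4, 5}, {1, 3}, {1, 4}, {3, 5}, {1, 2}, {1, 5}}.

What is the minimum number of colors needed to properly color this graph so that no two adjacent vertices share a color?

5

1, 2, 3, 4, 5 are mutually adjacent (a clique of size 5), so at least 5 colors are needed.
5 colors suffice: 1=green, 2=purple, 3=yellow, 4=red, 5=blue, 6=purple, 7=green. No two adjacent vertices share a color.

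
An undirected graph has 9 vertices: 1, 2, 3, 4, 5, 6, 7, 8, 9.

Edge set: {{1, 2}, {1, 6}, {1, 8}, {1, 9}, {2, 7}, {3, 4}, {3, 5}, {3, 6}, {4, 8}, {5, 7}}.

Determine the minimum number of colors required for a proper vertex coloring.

3

The cycle 4-8-1-6-3-4 has odd length 5, so it cannot be 2-colored; at least 3 colors are needed.
3 colors suffice: color a → {1, 3, 7}; color b → {2, 4, 5, 6, 9}; color c → {8}. No two adjacent vertices share a color.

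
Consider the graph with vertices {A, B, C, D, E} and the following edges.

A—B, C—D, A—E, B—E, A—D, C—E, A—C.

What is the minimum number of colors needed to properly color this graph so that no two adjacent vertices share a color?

3

A, B, E are pairwise adjacent, so at least 3 colors are needed.
3 colors suffice: A=red, B=green, C=green, D=blue, E=blue. Every edge joins two different colors.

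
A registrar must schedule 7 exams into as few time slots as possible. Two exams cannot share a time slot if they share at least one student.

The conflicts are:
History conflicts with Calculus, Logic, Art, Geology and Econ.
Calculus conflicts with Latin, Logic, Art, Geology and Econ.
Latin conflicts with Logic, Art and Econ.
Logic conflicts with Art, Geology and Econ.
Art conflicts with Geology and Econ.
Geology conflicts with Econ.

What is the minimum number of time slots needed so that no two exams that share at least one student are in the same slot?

6

History, Calculus, Logic, Art, Geology, Econ are mutually in conflict, so at least 6 time slots are needed.
Using 6 time slots: History=5, Calculus=3, Latin=5, Logic=4, Art=1, Geology=6, Econ=2. Each listed conflict is separated.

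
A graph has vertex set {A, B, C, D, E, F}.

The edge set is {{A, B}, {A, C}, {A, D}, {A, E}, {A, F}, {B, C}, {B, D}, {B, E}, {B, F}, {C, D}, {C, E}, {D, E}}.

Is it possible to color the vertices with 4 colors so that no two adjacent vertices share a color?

No

A, B, C, D, E form a clique, so at least 5 colors are needed.
So 4 colors are not enough.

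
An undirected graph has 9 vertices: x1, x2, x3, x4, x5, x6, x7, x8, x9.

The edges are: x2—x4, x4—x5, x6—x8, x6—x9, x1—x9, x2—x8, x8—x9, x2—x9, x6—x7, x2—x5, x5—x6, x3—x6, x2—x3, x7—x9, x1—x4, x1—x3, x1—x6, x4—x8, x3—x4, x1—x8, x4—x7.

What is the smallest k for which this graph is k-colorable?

4

x1, x6, x8, x9 are mutually adjacent (a clique of size 4), so at least 4 colors are needed.
A valid assignment using 4 colors: x1=2, x2=2, x3=3, x4=1, x5=3, x6=1, x7=2, x8=3, x9=4. Each edge has distinct colors on its endpoints.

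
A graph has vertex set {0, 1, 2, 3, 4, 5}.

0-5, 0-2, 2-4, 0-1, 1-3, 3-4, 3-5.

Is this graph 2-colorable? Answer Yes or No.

The cycle 5-0-2-4-3-5 has odd length 5, so it cannot be 2-colored; at least 3 colors are needed.
So 2 colors are not enough.

No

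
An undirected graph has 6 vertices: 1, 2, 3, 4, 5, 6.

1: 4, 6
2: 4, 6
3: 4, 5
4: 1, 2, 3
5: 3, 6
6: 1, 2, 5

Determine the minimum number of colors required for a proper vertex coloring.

3

The cycle 4-3-5-6-2-4 has odd length 5, so it cannot be 2-colored; at least 3 colors are needed.
One proper 3-coloring: 1=b, 2=b, 3=c, 4=a, 5=b, 6=a. Every edge joins two different colors.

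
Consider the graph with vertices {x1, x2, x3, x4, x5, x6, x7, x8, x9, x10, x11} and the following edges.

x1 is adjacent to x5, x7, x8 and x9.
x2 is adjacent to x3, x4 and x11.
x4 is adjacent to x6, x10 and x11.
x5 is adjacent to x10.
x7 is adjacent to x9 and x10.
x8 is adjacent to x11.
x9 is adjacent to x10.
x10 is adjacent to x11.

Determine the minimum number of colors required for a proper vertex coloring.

3

x4, x10, x11 form a triangle, so at least 3 colors are needed.
3 colors suffice: x1=1, x2=1, x3=2, x4=3, x5=2, x6=1, x7=2, x8=3, x9=3, x10=1, x11=2. Every edge joins two different colors.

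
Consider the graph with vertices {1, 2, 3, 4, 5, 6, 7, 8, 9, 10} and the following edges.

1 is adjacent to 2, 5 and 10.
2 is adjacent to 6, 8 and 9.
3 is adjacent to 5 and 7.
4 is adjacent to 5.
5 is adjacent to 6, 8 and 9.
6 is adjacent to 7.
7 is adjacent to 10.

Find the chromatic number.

The cycle 10-1-5-3-7-10 has odd length 5, so it cannot be 2-colored; at least 3 colors are needed.
3 colors suffice: 1=blue, 2=red, 3=blue, 4=blue, 5=red, 6=blue, 7=red, 8=blue, 9=blue, 10=green. No two adjacent vertices share a color.

3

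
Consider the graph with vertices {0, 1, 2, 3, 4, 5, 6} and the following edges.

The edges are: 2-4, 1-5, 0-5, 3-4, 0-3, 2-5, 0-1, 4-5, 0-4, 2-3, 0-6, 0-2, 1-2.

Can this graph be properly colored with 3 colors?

0, 1, 2, 5 are pairwise adjacent (a clique of size 4), so at least 4 colors are needed.
So 3 colors are not enough.

No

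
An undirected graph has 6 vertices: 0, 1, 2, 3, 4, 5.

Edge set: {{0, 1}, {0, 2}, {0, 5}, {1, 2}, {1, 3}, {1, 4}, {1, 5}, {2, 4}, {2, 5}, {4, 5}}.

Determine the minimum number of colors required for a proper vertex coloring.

0, 1, 2, 5 are mutually adjacent (a clique of size 4), so at least 4 colors are needed.
One proper 4-coloring: 0=d, 1=a, 2=c, 3=b, 4=d, 5=b. No two adjacent vertices share a color.

4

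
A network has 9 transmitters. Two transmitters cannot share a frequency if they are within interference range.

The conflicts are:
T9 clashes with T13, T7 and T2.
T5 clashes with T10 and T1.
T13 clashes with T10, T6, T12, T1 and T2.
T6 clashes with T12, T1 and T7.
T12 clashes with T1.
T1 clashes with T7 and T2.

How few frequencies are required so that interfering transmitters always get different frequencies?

T13, T6, T12, T1 are mutually in conflict, so at least 4 frequencies are needed.
4 frequencies suffice: frequency 1 → {T9, T10, T1}; frequency 2 → {T5, T13, T7}; frequency 3 → {T6, T2}; frequency 4 → {T12}. Each listed conflict is separated.

4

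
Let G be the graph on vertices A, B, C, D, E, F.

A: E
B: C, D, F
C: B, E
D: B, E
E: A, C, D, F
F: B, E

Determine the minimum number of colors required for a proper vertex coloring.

2

B and C are adjacent, so at least 2 colors are needed.
One proper 2-coloring: A=2, B=1, C=2, D=2, E=1, F=2. Every edge joins two different colors.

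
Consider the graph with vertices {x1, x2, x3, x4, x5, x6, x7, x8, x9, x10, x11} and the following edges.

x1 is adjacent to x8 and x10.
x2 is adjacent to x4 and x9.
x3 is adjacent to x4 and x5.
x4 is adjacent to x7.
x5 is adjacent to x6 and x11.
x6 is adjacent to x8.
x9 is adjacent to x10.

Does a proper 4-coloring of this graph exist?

Yes

The chromatic number is 3. The cycle x8-x6-x5-x3-x4-x2-x9-x10-x1-x8 has odd length 9, so it cannot be 2-colored; at least 3 colors are needed.
3 colors suffice: color red → {x4, x5, x8, x10}; color blue → {x1, x3, x6, x7, x9, x11}; color green → {x2}.
Since 4 ≥ 3, a proper 4-coloring certainly exists.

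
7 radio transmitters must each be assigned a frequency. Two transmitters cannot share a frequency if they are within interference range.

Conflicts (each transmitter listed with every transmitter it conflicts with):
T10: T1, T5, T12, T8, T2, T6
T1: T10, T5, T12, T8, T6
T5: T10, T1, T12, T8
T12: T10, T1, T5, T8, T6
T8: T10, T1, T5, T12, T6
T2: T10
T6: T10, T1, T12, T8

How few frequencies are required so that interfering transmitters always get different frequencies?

T10, T1, T5, T12, T8 are mutually in conflict, so at least 5 frequencies are needed.
5 frequencies suffice: frequency 1 → {T10}; frequency 2 → {T12, T2}; frequency 3 → {T1}; frequency 4 → {T8}; frequency 5 → {T5, T6}. Every pair that conflicts lands in different frequencies.

5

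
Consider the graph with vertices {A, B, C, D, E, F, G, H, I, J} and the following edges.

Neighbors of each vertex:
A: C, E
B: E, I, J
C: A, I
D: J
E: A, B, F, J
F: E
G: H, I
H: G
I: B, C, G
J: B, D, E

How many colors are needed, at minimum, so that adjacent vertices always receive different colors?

3

B, E, J are mutually adjacent, so at least 3 colors are needed.
One proper 3-coloring: A=2, B=2, C=3, D=1, E=1, F=2, G=2, H=1, I=1, J=3. Every edge joins two different colors.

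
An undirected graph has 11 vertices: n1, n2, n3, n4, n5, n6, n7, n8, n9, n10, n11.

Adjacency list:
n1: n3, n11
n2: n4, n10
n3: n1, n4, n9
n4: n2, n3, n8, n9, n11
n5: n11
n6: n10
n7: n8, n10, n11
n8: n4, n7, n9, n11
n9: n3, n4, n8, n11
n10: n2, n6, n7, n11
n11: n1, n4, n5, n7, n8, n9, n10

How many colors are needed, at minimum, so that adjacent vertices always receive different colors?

4

n4, n8, n9, n11 form a clique, so at least 4 colors are needed.
4 colors suffice: n1=2, n2=1, n3=1, n4=2, n5=2, n6=1, n7=4, n8=3, n9=4, n10=2, n11=1. Every edge joins two different colors.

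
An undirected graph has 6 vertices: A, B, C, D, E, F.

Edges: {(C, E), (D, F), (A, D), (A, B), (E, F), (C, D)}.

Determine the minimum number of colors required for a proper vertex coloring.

E and F are adjacent, so at least 2 colors are needed.
2 colors suffice: color 1 → {B, D, E}; color 2 → {A, C, F}. Every edge joins two different colors.

2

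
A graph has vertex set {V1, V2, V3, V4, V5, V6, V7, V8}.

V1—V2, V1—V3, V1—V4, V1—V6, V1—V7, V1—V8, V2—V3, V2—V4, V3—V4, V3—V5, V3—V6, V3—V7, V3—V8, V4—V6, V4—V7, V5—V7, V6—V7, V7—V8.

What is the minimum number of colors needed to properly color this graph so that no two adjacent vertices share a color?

V1, V3, V4, V6, V7 are pairwise adjacent (a clique of size 5), so at least 5 colors are needed.
5 colors suffice: color 1 → {V3}; color 2 → {V2, V7}; color 3 → {V1, V5}; color 4 → {V4, V8}; color 5 → {V6}. Each edge has distinct colors on its endpoints.

5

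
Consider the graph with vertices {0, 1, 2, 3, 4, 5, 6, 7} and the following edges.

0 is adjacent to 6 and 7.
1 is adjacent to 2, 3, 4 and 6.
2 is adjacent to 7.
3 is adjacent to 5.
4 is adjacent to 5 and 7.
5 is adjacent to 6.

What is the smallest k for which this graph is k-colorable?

3

The cycle 1-6-0-7-4-1 has odd length 5, so it cannot be 2-colored; at least 3 colors are needed.
3 colors suffice: color red → {1, 5, 7}; color blue → {2, 3, 4, 6}; color green → {0}. Every edge joins two different colors.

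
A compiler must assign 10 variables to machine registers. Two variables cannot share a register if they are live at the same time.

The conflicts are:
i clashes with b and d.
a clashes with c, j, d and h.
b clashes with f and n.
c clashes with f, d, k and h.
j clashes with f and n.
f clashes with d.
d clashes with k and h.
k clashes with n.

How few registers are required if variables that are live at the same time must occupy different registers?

a, c, d, h all conflict with each other, so at least 4 registers are needed.
A valid assignment using 4 registers: i=2, a=3, b=1, c=2, j=1, f=3, d=1, k=3, h=4, n=2. Every pair that conflicts lands in different registers.

4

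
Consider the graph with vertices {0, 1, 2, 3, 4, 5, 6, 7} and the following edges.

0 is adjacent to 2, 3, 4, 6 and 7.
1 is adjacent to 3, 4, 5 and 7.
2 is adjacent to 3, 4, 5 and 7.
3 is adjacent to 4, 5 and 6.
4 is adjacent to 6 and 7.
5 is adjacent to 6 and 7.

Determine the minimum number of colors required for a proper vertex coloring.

0, 2, 4, 7 form a clique, so at least 4 colors are needed.
4 colors suffice: color red → {3, 7}; color blue → {4, 5}; color green → {0, 1}; color yellow → {2, 6}. No two adjacent vertices share a color.

4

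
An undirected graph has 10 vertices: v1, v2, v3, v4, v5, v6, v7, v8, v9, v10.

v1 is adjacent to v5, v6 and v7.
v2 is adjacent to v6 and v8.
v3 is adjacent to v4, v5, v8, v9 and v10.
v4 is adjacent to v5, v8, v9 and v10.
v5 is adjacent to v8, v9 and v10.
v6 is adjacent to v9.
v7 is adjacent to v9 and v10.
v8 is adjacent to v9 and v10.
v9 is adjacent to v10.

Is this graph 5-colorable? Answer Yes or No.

v3, v4, v5, v8, v9, v10 are mutually adjacent (a clique of size 6), so at least 6 colors are needed.
So 5 colors are not enough.

No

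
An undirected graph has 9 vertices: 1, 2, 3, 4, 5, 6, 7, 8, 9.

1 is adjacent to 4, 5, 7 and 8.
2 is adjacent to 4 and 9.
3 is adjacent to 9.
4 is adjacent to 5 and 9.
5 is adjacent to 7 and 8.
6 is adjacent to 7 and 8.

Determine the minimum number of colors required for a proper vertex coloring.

1, 4, 5 are mutually adjacent, so at least 3 colors are needed.
3 colors suffice: color red → {5, 6, 9}; color blue → {3, 4, 7, 8}; color green → {1, 2}. Each edge has distinct colors on its endpoints.

3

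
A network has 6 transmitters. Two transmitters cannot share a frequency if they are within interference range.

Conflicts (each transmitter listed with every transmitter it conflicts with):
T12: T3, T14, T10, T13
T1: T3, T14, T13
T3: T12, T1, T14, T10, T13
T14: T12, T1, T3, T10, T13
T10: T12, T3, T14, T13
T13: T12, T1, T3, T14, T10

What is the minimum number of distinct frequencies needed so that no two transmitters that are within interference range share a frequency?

T12, T3, T14, T10, T13 are mutually in conflict, so at least 5 frequencies are needed.
5 frequencies suffice: frequency 1 → {T13}; frequency 2 → {T14}; frequency 3 → {T3}; frequency 4 → {T1, T10}; frequency 5 → {T12}. Each listed conflict is separated.

5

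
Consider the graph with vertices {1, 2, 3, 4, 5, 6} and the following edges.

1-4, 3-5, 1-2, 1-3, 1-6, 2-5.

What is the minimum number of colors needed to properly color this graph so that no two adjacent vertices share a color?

1 and 2 are adjacent, so at least 2 colors are needed.
2 colors suffice: color red → {1, 5}; color blue → {2, 3, 4, 6}. Each edge has distinct colors on its endpoints.

2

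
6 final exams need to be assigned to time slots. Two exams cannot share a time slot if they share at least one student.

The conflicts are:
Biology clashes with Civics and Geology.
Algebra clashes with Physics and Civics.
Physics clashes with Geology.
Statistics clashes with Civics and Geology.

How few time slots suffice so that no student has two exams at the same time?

3

The cycle Algebra-Physics-Geology-Statistics-Civics-Algebra has odd length 5, so it cannot be 2-colored; at least 3 time slots are needed.
3 time slots suffice: time slot 1 → {Civics, Geology}; time slot 2 → {Biology, Physics, Statistics}; time slot 3 → {Algebra}. Each listed conflict is separated.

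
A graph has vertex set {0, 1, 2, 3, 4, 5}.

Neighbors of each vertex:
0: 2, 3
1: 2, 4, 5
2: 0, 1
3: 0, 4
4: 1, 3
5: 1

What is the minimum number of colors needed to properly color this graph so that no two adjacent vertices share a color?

3

The cycle 4-3-0-2-1-4 has odd length 5, so it cannot be 2-colored; at least 3 colors are needed.
3 colors suffice: color a → {0, 1}; color b → {2, 3, 5}; color c → {4}. Each edge has distinct colors on its endpoints.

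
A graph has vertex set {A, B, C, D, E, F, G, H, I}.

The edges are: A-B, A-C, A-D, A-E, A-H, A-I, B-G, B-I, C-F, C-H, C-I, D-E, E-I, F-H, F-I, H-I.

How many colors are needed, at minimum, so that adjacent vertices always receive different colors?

A, C, H, I are pairwise adjacent (a clique of size 4), so at least 4 colors are needed.
4 colors suffice: color red → {A, F, G}; color blue → {D, I}; color green → {B, C, E}; color yellow → {H}. Every edge joins two different colors.

4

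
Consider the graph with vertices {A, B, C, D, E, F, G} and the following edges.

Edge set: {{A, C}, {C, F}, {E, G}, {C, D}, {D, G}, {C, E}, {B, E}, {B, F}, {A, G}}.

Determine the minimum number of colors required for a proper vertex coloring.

B and F are adjacent, so at least 2 colors are needed.
One proper 2-coloring: A=2, B=1, C=1, D=2, E=2, F=2, G=1. Every edge joins two different colors.

2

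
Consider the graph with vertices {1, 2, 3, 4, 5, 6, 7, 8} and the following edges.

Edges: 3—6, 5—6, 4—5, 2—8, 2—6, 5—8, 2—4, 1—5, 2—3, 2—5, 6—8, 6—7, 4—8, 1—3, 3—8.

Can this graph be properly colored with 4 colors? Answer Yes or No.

The chromatic number is 4. 2, 4, 5, 8 are mutually adjacent (a clique of size 4), so at least 4 colors are needed.
4 colors suffice: 1=blue, 2=yellow, 3=red, 4=green, 5=red, 6=green, 7=red, 8=blue.
That is already a proper 4-coloring.

Yes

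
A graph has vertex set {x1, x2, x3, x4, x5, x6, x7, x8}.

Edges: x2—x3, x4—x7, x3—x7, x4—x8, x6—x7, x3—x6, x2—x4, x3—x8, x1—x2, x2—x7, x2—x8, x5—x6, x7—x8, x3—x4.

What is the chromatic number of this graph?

5

x2, x3, x4, x7, x8 are mutually adjacent (a clique of size 5), so at least 5 colors are needed.
5 colors suffice: color R → {x1, x5, x7}; color B → {x2, x6}; color G → {x3}; color Y → {x4}; color P → {x8}. Each edge has distinct colors on its endpoints.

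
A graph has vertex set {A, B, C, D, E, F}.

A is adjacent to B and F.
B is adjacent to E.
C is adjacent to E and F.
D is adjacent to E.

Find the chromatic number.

3

The cycle C-F-A-B-E-C has odd length 5, so it cannot be 2-colored; at least 3 colors are needed.
3 colors suffice: color red → {A, E}; color blue → {B, D, F}; color green → {C}. Each edge has distinct colors on its endpoints.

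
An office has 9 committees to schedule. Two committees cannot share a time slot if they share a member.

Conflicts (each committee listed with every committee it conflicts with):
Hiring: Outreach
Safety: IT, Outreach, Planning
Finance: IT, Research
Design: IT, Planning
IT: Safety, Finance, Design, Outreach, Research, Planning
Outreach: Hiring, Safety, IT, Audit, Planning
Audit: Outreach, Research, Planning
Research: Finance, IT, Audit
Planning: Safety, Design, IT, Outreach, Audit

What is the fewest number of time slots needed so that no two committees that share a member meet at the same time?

4

Safety, IT, Outreach, Planning are mutually in conflict, so at least 4 time slots are needed.
4 time slots suffice: time slot 1 → {Hiring, IT, Audit}; time slot 2 → {Design, Outreach, Research}; time slot 3 → {Finance, Planning}; time slot 4 → {Safety}. Every pair that conflicts lands in different time slots.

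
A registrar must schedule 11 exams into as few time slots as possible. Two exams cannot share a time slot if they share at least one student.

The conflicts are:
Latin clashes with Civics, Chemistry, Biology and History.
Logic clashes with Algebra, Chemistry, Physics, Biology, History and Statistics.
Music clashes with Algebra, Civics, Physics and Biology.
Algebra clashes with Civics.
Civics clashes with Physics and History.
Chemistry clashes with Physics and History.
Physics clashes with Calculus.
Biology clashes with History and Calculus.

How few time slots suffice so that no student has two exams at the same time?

3

Logic, Chemistry, Physics all conflict with each other, so at least 3 time slots are needed.
3 time slots suffice: Latin=1, Logic=1, Music=1, Algebra=2, Civics=3, Chemistry=3, Physics=2, Biology=3, History=2, Calculus=1, Statistics=2. Every pair that conflicts lands in different time slots.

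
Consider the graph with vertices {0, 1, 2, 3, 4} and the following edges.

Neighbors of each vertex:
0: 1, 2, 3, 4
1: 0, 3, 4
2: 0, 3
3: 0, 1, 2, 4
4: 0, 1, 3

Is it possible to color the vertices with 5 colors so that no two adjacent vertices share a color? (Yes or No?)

The chromatic number is 4. 0, 1, 3, 4 are mutually adjacent (a clique of size 4), so at least 4 colors are needed.
4 colors suffice: 0=red, 1=green, 2=green, 3=blue, 4=yellow.
Since 5 ≥ 4, a proper 5-coloring certainly exists.

Yes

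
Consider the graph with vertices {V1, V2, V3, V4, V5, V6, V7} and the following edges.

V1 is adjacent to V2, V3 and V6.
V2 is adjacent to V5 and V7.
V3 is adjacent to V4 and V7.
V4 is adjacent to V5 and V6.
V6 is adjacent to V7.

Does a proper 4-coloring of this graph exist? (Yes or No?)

Yes

The chromatic number is 3. The cycle V5-V4-V6-V7-V2-V5 has odd length 5, so it cannot be 2-colored; at least 3 colors are needed.
3 colors suffice: color red → {V2, V3, V6}; color blue → {V1, V4, V7}; color green → {V5}.
Since 4 ≥ 3, a proper 4-coloring certainly exists.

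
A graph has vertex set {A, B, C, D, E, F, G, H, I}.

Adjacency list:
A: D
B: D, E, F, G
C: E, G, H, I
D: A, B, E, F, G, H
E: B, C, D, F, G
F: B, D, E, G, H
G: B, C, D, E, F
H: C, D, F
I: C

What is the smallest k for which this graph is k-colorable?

5

B, D, E, F, G form a clique, so at least 5 colors are needed.
A valid assignment using 5 colors: A=blue, B=purple, C=red, D=red, E=green, F=yellow, G=blue, H=blue, I=blue. Every edge joins two different colors.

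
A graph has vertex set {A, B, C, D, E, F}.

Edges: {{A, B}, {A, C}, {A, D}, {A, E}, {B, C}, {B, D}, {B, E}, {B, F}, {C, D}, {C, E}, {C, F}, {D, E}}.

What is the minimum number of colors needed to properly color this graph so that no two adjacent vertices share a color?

5

A, B, C, D, E are mutually adjacent (a clique of size 5), so at least 5 colors are needed.
5 colors suffice: A=green, B=blue, C=red, D=purple, E=yellow, F=green. Each edge has distinct colors on its endpoints.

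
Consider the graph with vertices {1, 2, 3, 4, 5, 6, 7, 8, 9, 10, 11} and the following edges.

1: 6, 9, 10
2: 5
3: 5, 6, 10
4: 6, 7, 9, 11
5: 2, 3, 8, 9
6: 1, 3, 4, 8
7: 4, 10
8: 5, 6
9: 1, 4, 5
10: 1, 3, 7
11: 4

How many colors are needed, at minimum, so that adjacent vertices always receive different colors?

The cycle 6-8-5-9-4-6 has odd length 5, so it cannot be 2-colored; at least 3 colors are needed.
3 colors suffice: color red → {5, 6, 10, 11}; color blue → {1, 2, 3, 4, 8}; color green → {7, 9}. No two adjacent vertices share a color.

3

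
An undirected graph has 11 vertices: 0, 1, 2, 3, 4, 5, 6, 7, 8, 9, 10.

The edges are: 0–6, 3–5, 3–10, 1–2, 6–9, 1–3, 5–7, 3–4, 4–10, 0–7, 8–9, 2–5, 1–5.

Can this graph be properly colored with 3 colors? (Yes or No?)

Yes

The chromatic number is 3. 3, 4, 10 form a triangle, so at least 3 colors are needed.
3 colors suffice: 0=red, 1=green, 2=blue, 3=blue, 4=green, 5=red, 6=blue, 7=blue, 8=blue, 9=red, 10=red.
That is already a proper 3-coloring.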